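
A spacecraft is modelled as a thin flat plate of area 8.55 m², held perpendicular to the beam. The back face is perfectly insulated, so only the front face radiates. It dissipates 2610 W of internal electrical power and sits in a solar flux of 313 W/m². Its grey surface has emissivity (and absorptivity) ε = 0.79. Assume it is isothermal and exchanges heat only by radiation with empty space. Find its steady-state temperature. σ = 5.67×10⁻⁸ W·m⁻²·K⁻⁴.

At steady state, absorbed solar power + internal power = radiated power.
Absorbed: α·S·A_cross = 0.79·313·8.550 = 2114 W (cross-section A).
Total input = 2114 + 2610 = 4724 W.
Radiated: εσ·A_surf·T⁴ with A_surf = A = 8.550 m².
T⁴ = 4724/(0.79·5.67×10⁻⁸·8.550) = 1.234×10¹⁰ K⁴.

T ≈ 333 K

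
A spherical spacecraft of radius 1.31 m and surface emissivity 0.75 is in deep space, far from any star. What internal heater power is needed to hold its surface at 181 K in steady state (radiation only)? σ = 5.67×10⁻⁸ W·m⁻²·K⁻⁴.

P = εσ·4πr²·T⁴.
4πr² = 21.57 m²; T⁴ = 1.073×10⁹ K⁴.
P = 0.75·5.67×10⁻⁸·21.57·1.073×10⁹.

P ≈ 984 W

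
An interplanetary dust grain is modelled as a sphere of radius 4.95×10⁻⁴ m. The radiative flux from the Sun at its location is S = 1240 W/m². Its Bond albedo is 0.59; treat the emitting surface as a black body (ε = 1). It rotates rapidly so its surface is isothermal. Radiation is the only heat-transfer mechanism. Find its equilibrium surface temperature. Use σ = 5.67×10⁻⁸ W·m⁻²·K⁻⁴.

T ≈ 218 K

At equilibrium, absorbed power = emitted power.
Absorbing cross-section = πr² = 7.698×10⁻⁷ m²; emitting surface = 4πr² = 3.079×10⁻⁶ m² (ratio 4).
(1−a)S·A_cross = εσ·A_surf·T⁴  ⇒  T⁴ = (1−a)S/(4σ).
T⁴ = 0.410·1240/(4·5.67×10⁻⁸) = 2.242×10⁹ K⁴.
T = (2.242×10⁹)^(1/4).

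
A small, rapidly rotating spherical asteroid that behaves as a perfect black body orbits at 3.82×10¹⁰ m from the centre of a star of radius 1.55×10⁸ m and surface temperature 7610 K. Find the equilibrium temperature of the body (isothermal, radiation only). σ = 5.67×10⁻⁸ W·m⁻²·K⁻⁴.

T ≈ 343 K

The star's surface emits σT_*⁴; at distance d the flux is S = σT_*⁴(R_*/d)².
S = 5.67×10⁻⁸·(7610)⁴·(1.55×10⁸/3.82×10¹⁰)² = 3131 W/m².
For an isothermal sphere T⁴ = (1−a)S/(4σ) = 1.380×10¹⁰ K⁴.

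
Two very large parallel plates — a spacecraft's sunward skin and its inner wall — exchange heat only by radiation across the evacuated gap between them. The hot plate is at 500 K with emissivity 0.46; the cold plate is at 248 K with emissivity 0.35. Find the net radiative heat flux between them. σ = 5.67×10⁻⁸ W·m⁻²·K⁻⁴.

q ≈ 826 W/m²

For two infinite grey parallel plates, q = σ(T₁⁴ − T₂⁴)/(1/ε₁ + 1/ε₂ − 1).
T₁⁴ − T₂⁴ = 6.250×10¹⁰ − 3.783×10⁹ = 5.872×10¹⁰ K⁴.
1/ε₁ + 1/ε₂ − 1 = 2.174 + 2.857 − 1 = 4.031.
q = 5.67×10⁻⁸ × 5.872×10¹⁰ / 4.031.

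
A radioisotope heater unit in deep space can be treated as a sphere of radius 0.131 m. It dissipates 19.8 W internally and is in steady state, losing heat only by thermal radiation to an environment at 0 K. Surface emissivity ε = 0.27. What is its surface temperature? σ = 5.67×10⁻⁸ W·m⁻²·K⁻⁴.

T ≈ 278 K

Steady state: internal power = radiated power, P = εσA T⁴.
Radiating area A = 4πr² = 0.2157 m².
T⁴ = P/(εσA) = 19.8/(0.27·5.67×10⁻⁸·0.2157) = 5.997×10⁹ K⁴.
T = (5.997×10⁹)^(1/4).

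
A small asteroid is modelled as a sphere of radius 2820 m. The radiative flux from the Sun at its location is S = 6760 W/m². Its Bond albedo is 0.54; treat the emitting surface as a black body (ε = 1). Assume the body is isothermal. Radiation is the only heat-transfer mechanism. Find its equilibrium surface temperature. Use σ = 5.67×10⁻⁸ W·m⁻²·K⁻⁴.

At equilibrium, absorbed power = emitted power.
Absorbing cross-section = πr² = 2.498×10⁷ m²; emitting surface = 4πr² = 9.993×10⁷ m² (ratio 4).
(1−a)S·A_cross = εσ·A_surf·T⁴  ⇒  T⁴ = (1−a)S/(4σ).
T⁴ = 0.460·6760/(4·5.67×10⁻⁸) = 1.371×10¹⁰ K⁴.
T = (1.371×10¹⁰)^(1/4).

T ≈ 342 K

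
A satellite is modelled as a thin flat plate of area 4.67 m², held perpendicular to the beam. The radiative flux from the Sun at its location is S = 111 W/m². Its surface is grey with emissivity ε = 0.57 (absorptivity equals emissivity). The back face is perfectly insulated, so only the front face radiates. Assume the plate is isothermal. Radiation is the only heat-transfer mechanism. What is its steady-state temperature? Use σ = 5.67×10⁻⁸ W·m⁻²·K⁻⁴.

T ≈ 210 K

At equilibrium, absorbed power = emitted power.
Absorbing cross-section = A = 4.670 m²; emitting surface = A = 4.670 m² (ratio 1).
εS·A_cross = εσ·A_surf·T⁴  ⇒  T⁴ = S/(1σ)   (ε cancels).
T⁴ = 111/(1·5.67×10⁻⁸) = 1.958×10⁹ K⁴.
T = (1.958×10⁹)^(1/4).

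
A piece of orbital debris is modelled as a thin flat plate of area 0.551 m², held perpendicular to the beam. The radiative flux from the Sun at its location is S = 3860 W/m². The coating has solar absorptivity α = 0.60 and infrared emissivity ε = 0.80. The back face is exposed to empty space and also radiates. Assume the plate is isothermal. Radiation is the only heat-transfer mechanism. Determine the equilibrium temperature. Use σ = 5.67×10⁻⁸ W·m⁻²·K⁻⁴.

At equilibrium, absorbed power = emitted power.
Absorbing cross-section = A = 0.5510 m²; emitting surface = 2A = 1.102 m² (ratio 2).
αS·A_cross = εσ·A_surf·T⁴  ⇒  T⁴ = αS/(ε·2σ).
T⁴ = 0.600·3860/(0.80·2·5.67×10⁻⁸) = 2.553×10¹⁰ K⁴.
T = (2.553×10¹⁰)^(1/4).

T ≈ 400 K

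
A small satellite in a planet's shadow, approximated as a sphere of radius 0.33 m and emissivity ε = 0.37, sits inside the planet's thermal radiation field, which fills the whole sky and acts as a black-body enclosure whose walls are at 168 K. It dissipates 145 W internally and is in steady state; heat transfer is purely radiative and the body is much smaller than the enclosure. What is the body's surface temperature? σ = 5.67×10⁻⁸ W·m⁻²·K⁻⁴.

For a small grey body in a large enclosure, net radiated power = εσA(T⁴ − T_w⁴).
Steady state: P = εσA(T⁴ − T_w⁴) with A = 4πr² = 1.368 m².
T⁴ = P/(εσA) + T_w⁴ = 145/(0.37·5.67×10⁻⁸·1.368) + (168)⁴
    = 5.051×10⁹ + 7.966×10⁸ = 5.847×10⁹ K⁴.

T ≈ 277 K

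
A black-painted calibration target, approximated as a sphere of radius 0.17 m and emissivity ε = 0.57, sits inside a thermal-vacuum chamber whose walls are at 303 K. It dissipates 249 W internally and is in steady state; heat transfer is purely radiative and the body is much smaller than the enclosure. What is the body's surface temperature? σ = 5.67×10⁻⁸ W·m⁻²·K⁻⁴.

T ≈ 415 K

For a small grey body in a large enclosure, net radiated power = εσA(T⁴ − T_w⁴).
Steady state: P = εσA(T⁴ − T_w⁴) with A = 4πr² = 0.3632 m².
T⁴ = P/(εσA) + T_w⁴ = 249/(0.57·5.67×10⁻⁸·0.3632) + (303)⁴
    = 2.121×10¹⁰ + 8.429×10⁹ = 2.964×10¹⁰ K⁴.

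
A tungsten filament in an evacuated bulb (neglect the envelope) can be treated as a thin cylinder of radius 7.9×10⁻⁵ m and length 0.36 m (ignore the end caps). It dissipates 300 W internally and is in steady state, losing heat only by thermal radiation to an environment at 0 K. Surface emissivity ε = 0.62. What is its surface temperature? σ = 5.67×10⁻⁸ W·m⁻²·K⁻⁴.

T ≈ 2630 K

Steady state: internal power = radiated power, P = εσA T⁴.
Radiating area A = 2πrL = 1.787×10⁻⁴ m².
T⁴ = P/(εσA) = 300/(0.62·5.67×10⁻⁸·1.787×10⁻⁴) = 4.776×10¹³ K⁴.
T = (4.776×10¹³)^(1/4).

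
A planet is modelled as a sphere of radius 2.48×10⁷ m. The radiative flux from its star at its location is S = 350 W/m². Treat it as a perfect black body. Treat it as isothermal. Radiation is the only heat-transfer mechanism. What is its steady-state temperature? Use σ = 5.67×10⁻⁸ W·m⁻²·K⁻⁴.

At equilibrium, absorbed power = emitted power.
Absorbing cross-section = πr² = 1.932×10¹⁵ m²; emitting surface = 4πr² = 7.729×10¹⁵ m² (ratio 4).
S·A_cross = εσ·A_surf·T⁴  ⇒  T⁴ = S/(4σ).
T⁴ = 1.00·350/(4·5.67×10⁻⁸) = 1.543×10⁹ K⁴.
T = (1.543×10⁹)^(1/4).

T ≈ 198 K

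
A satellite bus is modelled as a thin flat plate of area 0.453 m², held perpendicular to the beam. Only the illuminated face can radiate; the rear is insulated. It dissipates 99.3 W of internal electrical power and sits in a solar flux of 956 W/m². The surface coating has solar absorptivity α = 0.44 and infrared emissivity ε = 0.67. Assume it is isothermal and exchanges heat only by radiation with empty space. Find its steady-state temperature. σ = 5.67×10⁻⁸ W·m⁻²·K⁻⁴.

T ≈ 360 K

At steady state, absorbed solar power + internal power = radiated power.
Absorbed: α·S·A_cross = 0.44·956·0.4530 = 190.5 W (cross-section A).
Total input = 190.5 + 99.3 = 289.8 W.
Radiated: εσ·A_surf·T⁴ with A_surf = A = 0.4530 m².
T⁴ = 289.8/(0.67·5.67×10⁻⁸·0.4530) = 1.684×10¹⁰ K⁴.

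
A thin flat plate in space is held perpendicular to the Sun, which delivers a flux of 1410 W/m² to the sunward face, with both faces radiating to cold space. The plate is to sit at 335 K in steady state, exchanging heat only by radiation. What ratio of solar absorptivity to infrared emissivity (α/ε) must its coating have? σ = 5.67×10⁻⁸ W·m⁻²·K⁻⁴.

α/ε ≈ 1.01

Balance: αS·A = εσ·2A·T⁴ ⇒ α/ε = 2σT⁴/S.
α/ε = 2·5.67×10⁻⁸·(335)⁴/1410 = 2·5.67×10⁻⁸·1.259×10¹⁰/1410.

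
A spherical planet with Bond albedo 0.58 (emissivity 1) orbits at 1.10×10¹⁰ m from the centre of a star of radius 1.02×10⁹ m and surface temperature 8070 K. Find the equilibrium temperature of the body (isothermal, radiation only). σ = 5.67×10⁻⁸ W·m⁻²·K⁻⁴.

The star's surface emits σT_*⁴; at distance d the flux is S = σT_*⁴(R_*/d)².
S = 5.67×10⁻⁸·(8070)⁴·(1.02×10⁹/1.10×10¹⁰)² = 2.068×10⁶ W/m².
For an isothermal sphere T⁴ = (1−a)S/(4σ) = 3.829×10¹² K⁴.

T ≈ 1400 K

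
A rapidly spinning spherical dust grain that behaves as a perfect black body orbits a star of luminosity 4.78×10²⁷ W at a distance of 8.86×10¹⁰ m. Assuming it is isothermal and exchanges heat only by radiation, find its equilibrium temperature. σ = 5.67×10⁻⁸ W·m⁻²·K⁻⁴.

T ≈ 680 K

First find the stellar flux at distance d: S = L/(4πd²) = 4.78×10²⁷/(4π·(8.86×10¹⁰)²) = 48460 W/m².
For an isothermal sphere, absorbed (1−a)S·πr² = emitted σ·4πr²·T⁴, so T⁴ = (1−a)S/(4σ).
T⁴ = 1.00·48460/(4·5.67×10⁻⁸) = 2.137×10¹¹ K⁴.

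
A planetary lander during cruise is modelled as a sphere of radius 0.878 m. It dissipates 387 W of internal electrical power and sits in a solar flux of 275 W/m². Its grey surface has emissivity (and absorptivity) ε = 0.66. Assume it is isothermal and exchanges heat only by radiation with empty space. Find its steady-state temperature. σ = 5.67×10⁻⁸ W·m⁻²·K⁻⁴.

At steady state, absorbed solar power + internal power = radiated power.
Absorbed: α·S·A_cross = 0.66·275·2.422 = 439.6 W (cross-section πr²).
Total input = 439.6 + 387 = 826.6 W.
Radiated: εσ·A_surf·T⁴ with A_surf = 4πr² = 9.687 m².
T⁴ = 826.6/(0.66·5.67×10⁻⁸·9.687) = 2.280×10⁹ K⁴.

T ≈ 219 K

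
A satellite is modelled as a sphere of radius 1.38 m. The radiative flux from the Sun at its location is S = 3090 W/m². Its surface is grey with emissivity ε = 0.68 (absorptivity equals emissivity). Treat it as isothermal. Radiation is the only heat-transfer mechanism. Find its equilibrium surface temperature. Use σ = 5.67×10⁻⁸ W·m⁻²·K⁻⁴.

At equilibrium, absorbed power = emitted power.
Absorbing cross-section = πr² = 5.983 m²; emitting surface = 4πr² = 23.93 m² (ratio 4).
εS·A_cross = εσ·A_surf·T⁴  ⇒  T⁴ = S/(4σ)   (ε cancels).
T⁴ = 3090/(4·5.67×10⁻⁸) = 1.362×10¹⁰ K⁴.
T = (1.362×10¹⁰)^(1/4).

T ≈ 342 K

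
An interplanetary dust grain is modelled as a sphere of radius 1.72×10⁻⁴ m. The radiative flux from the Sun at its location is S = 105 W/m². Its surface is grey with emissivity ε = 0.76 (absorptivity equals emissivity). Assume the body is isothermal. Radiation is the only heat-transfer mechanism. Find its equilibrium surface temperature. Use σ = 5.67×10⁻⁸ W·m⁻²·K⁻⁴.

T ≈ 147 K

At equilibrium, absorbed power = emitted power.
Absorbing cross-section = πr² = 9.294×10⁻⁸ m²; emitting surface = 4πr² = 3.718×10⁻⁷ m² (ratio 4).
εS·A_cross = εσ·A_surf·T⁴  ⇒  T⁴ = S/(4σ)   (ε cancels).
T⁴ = 105/(4·5.67×10⁻⁸) = 4.630×10⁸ K⁴.
T = (4.630×10⁸)^(1/4).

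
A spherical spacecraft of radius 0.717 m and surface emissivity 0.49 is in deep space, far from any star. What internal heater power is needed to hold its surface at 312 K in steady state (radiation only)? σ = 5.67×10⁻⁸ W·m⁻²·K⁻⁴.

P ≈ 1700 W

P = εσ·4πr²·T⁴.
4πr² = 6.460 m²; T⁴ = 9.476×10⁹ K⁴.
P = 0.49·5.67×10⁻⁸·6.460·9.476×10⁹.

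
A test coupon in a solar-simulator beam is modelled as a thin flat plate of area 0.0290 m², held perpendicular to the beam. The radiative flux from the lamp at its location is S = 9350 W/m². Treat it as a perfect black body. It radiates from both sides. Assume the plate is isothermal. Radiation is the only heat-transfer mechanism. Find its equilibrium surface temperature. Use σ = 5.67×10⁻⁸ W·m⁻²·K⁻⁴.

At equilibrium, absorbed power = emitted power.
Absorbing cross-section = A = 0.02900 m²; emitting surface = 2A = 0.05800 m² (ratio 2).
S·A_cross = εσ·A_surf·T⁴  ⇒  T⁴ = S/(2σ).
T⁴ = 1.00·9350/(2·5.67×10⁻⁸) = 8.245×10¹⁰ K⁴.
T = (8.245×10¹⁰)^(1/4).

T ≈ 536 K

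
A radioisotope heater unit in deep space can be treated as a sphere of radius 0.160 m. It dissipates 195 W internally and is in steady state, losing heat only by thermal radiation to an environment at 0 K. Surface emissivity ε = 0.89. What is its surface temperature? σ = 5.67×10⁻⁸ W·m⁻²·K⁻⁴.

Steady state: internal power = radiated power, P = εσA T⁴.
Radiating area A = 4πr² = 0.3217 m².
T⁴ = P/(εσA) = 195/(0.89·5.67×10⁻⁸·0.3217) = 1.201×10¹⁰ K⁴.
T = (1.201×10¹⁰)^(1/4).

T ≈ 331 K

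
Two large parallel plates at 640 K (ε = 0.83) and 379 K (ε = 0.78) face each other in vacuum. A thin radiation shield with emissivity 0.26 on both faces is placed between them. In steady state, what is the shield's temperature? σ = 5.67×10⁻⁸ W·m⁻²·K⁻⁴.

In steady state the net flux on the hot side equals that on the cold side.
σ(T₁⁴−T_s⁴)/D₁ = σ(T_s⁴−T₂⁴)/D₂, with D₁ = 1/ε₁+1/ε_s−1 = 4.051, D₂ = 1/ε_s+1/ε₂−1 = 4.128.
Solve for T_s⁴: T_s⁴ = (D₂·T₁⁴ + D₁·T₂⁴)/(D₁+D₂) = 9.490×10¹⁰ K⁴.

T_s ≈ 555 K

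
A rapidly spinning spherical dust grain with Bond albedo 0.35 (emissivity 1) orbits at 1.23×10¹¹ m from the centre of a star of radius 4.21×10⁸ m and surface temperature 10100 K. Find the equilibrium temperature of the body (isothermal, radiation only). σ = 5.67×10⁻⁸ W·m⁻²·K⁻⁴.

T ≈ 375 K

The star's surface emits σT_*⁴; at distance d the flux is S = σT_*⁴(R_*/d)².
S = 5.67×10⁻⁸·(10100)⁴·(4.21×10⁸/1.23×10¹¹)² = 6912 W/m².
For an isothermal sphere T⁴ = (1−a)S/(4σ) = 1.981×10¹⁰ K⁴.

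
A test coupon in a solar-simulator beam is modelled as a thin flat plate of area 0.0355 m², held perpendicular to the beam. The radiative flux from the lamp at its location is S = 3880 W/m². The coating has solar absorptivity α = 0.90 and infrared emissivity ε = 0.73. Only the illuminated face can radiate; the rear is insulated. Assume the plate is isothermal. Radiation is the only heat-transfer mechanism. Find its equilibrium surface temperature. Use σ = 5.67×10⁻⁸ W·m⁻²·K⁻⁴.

At equilibrium, absorbed power = emitted power.
Absorbing cross-section = A = 0.03550 m²; emitting surface = A = 0.03550 m² (ratio 1).
αS·A_cross = εσ·A_surf·T⁴  ⇒  T⁴ = αS/(ε·1σ).
T⁴ = 0.900·3880/(0.73·1·5.67×10⁻⁸) = 8.437×10¹⁰ K⁴.
T = (8.437×10¹⁰)^(1/4).

T ≈ 539 K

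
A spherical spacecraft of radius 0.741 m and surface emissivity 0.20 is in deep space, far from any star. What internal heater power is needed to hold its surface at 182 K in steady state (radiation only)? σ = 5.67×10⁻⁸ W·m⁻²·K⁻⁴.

P ≈ 85.9 W

P = εσ·4πr²·T⁴.
4πr² = 6.900 m²; T⁴ = 1.097×10⁹ K⁴.
P = 0.20·5.67×10⁻⁸·6.900·1.097×10⁹.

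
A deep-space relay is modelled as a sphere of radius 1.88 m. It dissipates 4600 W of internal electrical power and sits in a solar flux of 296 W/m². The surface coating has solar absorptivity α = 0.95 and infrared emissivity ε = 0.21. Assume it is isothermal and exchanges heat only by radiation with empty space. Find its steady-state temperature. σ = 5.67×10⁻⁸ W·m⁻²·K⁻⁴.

T ≈ 348 K

At steady state, absorbed solar power + internal power = radiated power.
Absorbed: α·S·A_cross = 0.95·296·11.10 = 3122 W (cross-section πr²).
Total input = 3122 + 4600 = 7722 W.
Radiated: εσ·A_surf·T⁴ with A_surf = 4πr² = 44.41 m².
T⁴ = 7722/(0.21·5.67×10⁻⁸·44.41) = 1.460×10¹⁰ K⁴.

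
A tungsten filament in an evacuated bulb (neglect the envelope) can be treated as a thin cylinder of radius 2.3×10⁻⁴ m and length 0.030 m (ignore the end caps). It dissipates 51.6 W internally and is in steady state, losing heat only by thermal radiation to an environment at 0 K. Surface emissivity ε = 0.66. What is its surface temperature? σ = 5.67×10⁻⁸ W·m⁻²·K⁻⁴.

Steady state: internal power = radiated power, P = εσA T⁴.
Radiating area A = 2πrL = 4.335×10⁻⁵ m².
T⁴ = P/(εσA) = 51.6/(0.66·5.67×10⁻⁸·4.335×10⁻⁵) = 3.180×10¹³ K⁴.
T = (3.180×10¹³)^(1/4).

T ≈ 2370 K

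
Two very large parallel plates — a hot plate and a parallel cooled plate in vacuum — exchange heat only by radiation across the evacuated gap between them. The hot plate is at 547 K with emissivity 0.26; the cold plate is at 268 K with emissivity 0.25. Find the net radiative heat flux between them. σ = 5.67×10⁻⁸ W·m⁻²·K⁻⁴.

q ≈ 699 W/m²

For two infinite grey parallel plates, q = σ(T₁⁴ − T₂⁴)/(1/ε₁ + 1/ε₂ − 1).
T₁⁴ − T₂⁴ = 8.953×10¹⁰ − 5.159×10⁹ = 8.437×10¹⁰ K⁴.
1/ε₁ + 1/ε₂ − 1 = 3.846 + 4.000 − 1 = 6.846.
q = 5.67×10⁻⁸ × 8.437×10¹⁰ / 6.846.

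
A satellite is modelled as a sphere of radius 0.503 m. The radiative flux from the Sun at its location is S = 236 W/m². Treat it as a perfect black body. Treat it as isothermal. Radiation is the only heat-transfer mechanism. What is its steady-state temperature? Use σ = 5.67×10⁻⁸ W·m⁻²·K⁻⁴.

T ≈ 180 K

At equilibrium, absorbed power = emitted power.
Absorbing cross-section = πr² = 0.7949 m²; emitting surface = 4πr² = 3.179 m² (ratio 4).
S·A_cross = εσ·A_surf·T⁴  ⇒  T⁴ = S/(4σ).
T⁴ = 1.00·236/(4·5.67×10⁻⁸) = 1.041×10⁹ K⁴.
T = (1.041×10⁹)^(1/4).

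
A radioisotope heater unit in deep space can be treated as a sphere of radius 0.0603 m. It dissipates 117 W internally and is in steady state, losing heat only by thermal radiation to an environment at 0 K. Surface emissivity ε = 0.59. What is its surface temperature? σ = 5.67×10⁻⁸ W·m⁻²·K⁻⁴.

Steady state: internal power = radiated power, P = εσA T⁴.
Radiating area A = 4πr² = 0.04569 m².
T⁴ = P/(εσA) = 117/(0.59·5.67×10⁻⁸·0.04569) = 7.654×10¹⁰ K⁴.
T = (7.654×10¹⁰)^(1/4).

T ≈ 526 K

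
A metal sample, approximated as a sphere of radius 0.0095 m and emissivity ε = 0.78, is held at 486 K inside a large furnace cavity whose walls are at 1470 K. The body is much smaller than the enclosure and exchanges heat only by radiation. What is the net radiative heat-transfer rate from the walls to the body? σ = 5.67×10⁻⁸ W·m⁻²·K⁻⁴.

For a small grey body in a large enclosure: P_net = εσA(T_body⁴ − T_wall⁴).
A = 4πr² = 0.001134 m²; T_body⁴ − T_wall⁴ = 5.579×10¹⁰ − 4.669×10¹² = -4.614×10¹² K⁴.
|P_net| = 0.78·5.67×10⁻⁸·0.001134·4.614×10¹².

P_net ≈ 231 W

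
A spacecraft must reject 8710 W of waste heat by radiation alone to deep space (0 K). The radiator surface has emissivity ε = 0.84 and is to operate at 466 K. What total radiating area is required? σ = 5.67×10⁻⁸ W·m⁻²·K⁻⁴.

P = εσA T⁴ ⇒ A = P/(εσT⁴).
T⁴ = 4.716×10¹⁰ K⁴.
A = 8710/(0.84 × 5.67×10⁻⁸ × 4.716×10¹⁰).

A ≈ 3.88 m²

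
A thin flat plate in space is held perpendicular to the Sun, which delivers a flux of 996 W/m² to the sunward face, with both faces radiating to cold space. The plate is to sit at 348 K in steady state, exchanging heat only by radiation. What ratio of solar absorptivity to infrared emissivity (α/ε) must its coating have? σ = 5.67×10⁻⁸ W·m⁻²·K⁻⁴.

Balance: αS·A = εσ·2A·T⁴ ⇒ α/ε = 2σT⁴/S.
α/ε = 2·5.67×10⁻⁸·(348)⁴/996 = 2·5.67×10⁻⁸·1.467×10¹⁰/996.

α/ε ≈ 1.67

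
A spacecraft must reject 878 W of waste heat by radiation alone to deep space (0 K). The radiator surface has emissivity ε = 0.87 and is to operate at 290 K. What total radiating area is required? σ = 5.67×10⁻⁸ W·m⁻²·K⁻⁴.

A ≈ 2.52 m²

P = εσA T⁴ ⇒ A = P/(εσT⁴).
T⁴ = 7.073×10⁹ K⁴.
A = 878/(0.87 × 5.67×10⁻⁸ × 7.073×10⁹).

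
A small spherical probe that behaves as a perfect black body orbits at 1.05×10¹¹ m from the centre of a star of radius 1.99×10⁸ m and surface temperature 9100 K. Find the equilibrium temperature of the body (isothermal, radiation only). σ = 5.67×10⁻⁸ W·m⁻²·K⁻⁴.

T ≈ 280 K

The star's surface emits σT_*⁴; at distance d the flux is S = σT_*⁴(R_*/d)².
S = 5.67×10⁻⁸·(9100)⁴·(1.99×10⁸/1.05×10¹¹)² = 1397 W/m².
For an isothermal sphere T⁴ = (1−a)S/(4σ) = 6.158×10⁹ K⁴.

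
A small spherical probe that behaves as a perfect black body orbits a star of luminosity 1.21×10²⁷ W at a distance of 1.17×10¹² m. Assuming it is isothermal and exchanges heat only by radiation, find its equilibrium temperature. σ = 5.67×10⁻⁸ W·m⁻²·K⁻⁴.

First find the stellar flux at distance d: S = L/(4πd²) = 1.21×10²⁷/(4π·(1.17×10¹²)²) = 70.34 W/m².
For an isothermal sphere, absorbed (1−a)S·πr² = emitted σ·4πr²·T⁴, so T⁴ = (1−a)S/(4σ).
T⁴ = 1.00·70.34/(4·5.67×10⁻⁸) = 3.101×10⁸ K⁴.

T ≈ 133 K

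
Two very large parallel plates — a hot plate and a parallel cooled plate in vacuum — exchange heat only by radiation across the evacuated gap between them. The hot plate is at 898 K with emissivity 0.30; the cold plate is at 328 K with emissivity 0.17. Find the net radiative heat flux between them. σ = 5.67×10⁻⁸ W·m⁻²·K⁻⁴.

For two infinite grey parallel plates, q = σ(T₁⁴ − T₂⁴)/(1/ε₁ + 1/ε₂ − 1).
T₁⁴ − T₂⁴ = 6.503×10¹¹ − 1.157×10¹⁰ = 6.387×10¹¹ K⁴.
1/ε₁ + 1/ε₂ − 1 = 3.333 + 5.882 − 1 = 8.216.
q = 5.67×10⁻⁸ × 6.387×10¹¹ / 8.216.

q ≈ 4410 W/m²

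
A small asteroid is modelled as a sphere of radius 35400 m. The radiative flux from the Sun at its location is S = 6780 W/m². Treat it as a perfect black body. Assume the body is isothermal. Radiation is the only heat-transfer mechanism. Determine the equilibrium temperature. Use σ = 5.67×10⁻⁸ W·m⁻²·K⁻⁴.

T ≈ 416 K

At equilibrium, absorbed power = emitted power.
Absorbing cross-section = πr² = 3.937×10⁹ m²; emitting surface = 4πr² = 1.575×10¹⁰ m² (ratio 4).
S·A_cross = εσ·A_surf·T⁴  ⇒  T⁴ = S/(4σ).
T⁴ = 1.00·6780/(4·5.67×10⁻⁸) = 2.989×10¹⁰ K⁴.
T = (2.989×10¹⁰)^(1/4).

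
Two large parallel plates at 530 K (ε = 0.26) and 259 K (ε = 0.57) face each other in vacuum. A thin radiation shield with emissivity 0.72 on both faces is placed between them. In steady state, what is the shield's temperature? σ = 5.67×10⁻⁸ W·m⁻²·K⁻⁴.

In steady state the net flux on the hot side equals that on the cold side.
σ(T₁⁴−T_s⁴)/D₁ = σ(T_s⁴−T₂⁴)/D₂, with D₁ = 1/ε₁+1/ε_s−1 = 4.235, D₂ = 1/ε_s+1/ε₂−1 = 2.143.
Solve for T_s⁴: T_s⁴ = (D₂·T₁⁴ + D₁·T₂⁴)/(D₁+D₂) = 2.950×10¹⁰ K⁴.

T_s ≈ 414 K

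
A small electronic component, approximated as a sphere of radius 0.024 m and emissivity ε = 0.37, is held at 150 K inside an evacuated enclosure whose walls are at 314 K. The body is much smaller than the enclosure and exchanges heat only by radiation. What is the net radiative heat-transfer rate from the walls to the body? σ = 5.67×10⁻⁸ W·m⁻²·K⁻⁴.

P_net ≈ 1.40 W

For a small grey body in a large enclosure: P_net = εσA(T_body⁴ − T_wall⁴).
A = 4πr² = 0.007238 m²; T_body⁴ − T_wall⁴ = 5.062×10⁸ − 9.721×10⁹ = -9.215×10⁹ K⁴.
|P_net| = 0.37·5.67×10⁻⁸·0.007238·9.215×10⁹.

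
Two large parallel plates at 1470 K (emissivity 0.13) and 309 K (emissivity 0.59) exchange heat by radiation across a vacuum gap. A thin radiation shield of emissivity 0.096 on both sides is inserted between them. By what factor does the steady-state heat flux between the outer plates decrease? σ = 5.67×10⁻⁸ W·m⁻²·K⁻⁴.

Without shield: q₀ = σΔ(T⁴)/(1/ε₁+1/ε₂−1) with denominator 8.387.
With shield the two gaps are in series; the resistances add: (1/ε₁+1/ε_s−1)+(1/ε_s+1/ε₂−1) = 17.11+11.11 = 28.22.
Heat-flux ratio q₀/q = 28.22/8.387.

factor ≈ 3.36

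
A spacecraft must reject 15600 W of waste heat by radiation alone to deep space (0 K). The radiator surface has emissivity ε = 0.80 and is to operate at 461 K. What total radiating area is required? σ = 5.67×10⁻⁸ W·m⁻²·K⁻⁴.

A ≈ 7.61 m²

P = εσA T⁴ ⇒ A = P/(εσT⁴).
T⁴ = 4.517×10¹⁰ K⁴.
A = 15600/(0.80 × 5.67×10⁻⁸ × 4.517×10¹⁰).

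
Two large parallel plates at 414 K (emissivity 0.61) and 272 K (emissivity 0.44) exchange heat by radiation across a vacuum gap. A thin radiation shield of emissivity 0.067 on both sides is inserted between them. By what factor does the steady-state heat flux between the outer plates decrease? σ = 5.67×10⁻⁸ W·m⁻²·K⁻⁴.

factor ≈ 10.9

Without shield: q₀ = σΔ(T⁴)/(1/ε₁+1/ε₂−1) with denominator 2.912.
With shield the two gaps are in series; the resistances add: (1/ε₁+1/ε_s−1)+(1/ε_s+1/ε₂−1) = 15.56+16.20 = 31.76.
Heat-flux ratio q₀/q = 31.76/2.912.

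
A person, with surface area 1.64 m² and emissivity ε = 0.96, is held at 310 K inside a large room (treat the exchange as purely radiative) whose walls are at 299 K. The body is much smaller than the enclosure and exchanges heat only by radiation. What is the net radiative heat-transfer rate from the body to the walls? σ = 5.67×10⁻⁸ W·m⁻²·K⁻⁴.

P_net ≈ 111 W

For a small grey body in a large enclosure: P_net = εσA(T_body⁴ − T_wall⁴).
A = 1.64 m²; T_body⁴ − T_wall⁴ = 9.235×10⁹ − 7.993×10⁹ = 1.243×10⁹ K⁴.
|P_net| = 0.96·5.67×10⁻⁸·1.640·1.243×10⁹.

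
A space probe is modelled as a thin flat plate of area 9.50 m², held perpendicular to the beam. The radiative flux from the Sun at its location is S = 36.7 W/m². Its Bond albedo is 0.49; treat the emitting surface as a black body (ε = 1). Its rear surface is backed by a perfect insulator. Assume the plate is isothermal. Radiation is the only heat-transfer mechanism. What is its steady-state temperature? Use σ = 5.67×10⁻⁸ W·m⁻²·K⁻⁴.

T ≈ 135 K

At equilibrium, absorbed power = emitted power.
Absorbing cross-section = A = 9.500 m²; emitting surface = A = 9.500 m² (ratio 1).
(1−a)S·A_cross = εσ·A_surf·T⁴  ⇒  T⁴ = (1−a)S/(1σ).
T⁴ = 0.510·36.7/(1·5.67×10⁻⁸) = 3.301×10⁸ K⁴.
T = (3.301×10⁸)^(1/4).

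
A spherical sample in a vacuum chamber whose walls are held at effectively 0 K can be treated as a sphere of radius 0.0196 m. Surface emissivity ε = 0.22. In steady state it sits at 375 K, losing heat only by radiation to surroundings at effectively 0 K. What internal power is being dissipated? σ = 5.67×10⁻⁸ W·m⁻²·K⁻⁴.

Steady state: P = εσA T⁴.
A = 4πr² = 0.004827 m²; T⁴ = (375)⁴ = 1.978×10¹⁰ K⁴.
P = 0.22 × 5.67×10⁻⁸ × 0.004827 × 1.978×10¹⁰.

P ≈ 1.19 W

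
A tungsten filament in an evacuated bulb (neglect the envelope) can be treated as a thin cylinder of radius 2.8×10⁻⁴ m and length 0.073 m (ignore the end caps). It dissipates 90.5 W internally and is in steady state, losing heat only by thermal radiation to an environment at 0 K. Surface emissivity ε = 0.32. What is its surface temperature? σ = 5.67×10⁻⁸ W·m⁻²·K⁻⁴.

Steady state: internal power = radiated power, P = εσA T⁴.
Radiating area A = 2πrL = 1.284×10⁻⁴ m².
T⁴ = P/(εσA) = 90.5/(0.32·5.67×10⁻⁸·1.284×10⁻⁴) = 3.884×10¹³ K⁴.
T = (3.884×10¹³)^(1/4).

T ≈ 2500 K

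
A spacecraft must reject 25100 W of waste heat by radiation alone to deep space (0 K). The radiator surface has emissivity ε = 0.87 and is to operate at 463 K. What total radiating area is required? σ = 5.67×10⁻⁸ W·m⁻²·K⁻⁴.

P = εσA T⁴ ⇒ A = P/(εσT⁴).
T⁴ = 4.595×10¹⁰ K⁴.
A = 25100/(0.87 × 5.67×10⁻⁸ × 4.595×10¹⁰).

A ≈ 11.1 m²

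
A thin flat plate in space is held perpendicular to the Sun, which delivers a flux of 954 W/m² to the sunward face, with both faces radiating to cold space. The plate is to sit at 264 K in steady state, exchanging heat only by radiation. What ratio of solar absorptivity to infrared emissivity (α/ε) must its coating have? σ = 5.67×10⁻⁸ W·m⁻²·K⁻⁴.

α/ε ≈ 0.577

Balance: αS·A = εσ·2A·T⁴ ⇒ α/ε = 2σT⁴/S.
α/ε = 2·5.67×10⁻⁸·(264)⁴/954 = 2·5.67×10⁻⁸·4.858×10⁹/954.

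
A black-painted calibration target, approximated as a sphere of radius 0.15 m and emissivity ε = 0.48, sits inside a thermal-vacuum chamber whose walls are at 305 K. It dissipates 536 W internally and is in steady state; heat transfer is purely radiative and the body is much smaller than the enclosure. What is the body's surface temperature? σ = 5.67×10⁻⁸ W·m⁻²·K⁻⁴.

For a small grey body in a large enclosure, net radiated power = εσA(T⁴ − T_w⁴).
Steady state: P = εσA(T⁴ − T_w⁴) with A = 4πr² = 0.2827 m².
T⁴ = P/(εσA) + T_w⁴ = 536/(0.48·5.67×10⁻⁸·0.2827) + (305)⁴
    = 6.965×10¹⁰ + 8.654×10⁹ = 7.831×10¹⁰ K⁴.

T ≈ 529 K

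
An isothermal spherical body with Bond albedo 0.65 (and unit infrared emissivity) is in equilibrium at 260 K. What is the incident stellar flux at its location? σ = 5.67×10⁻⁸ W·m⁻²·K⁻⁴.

(1−a)S·πr² = σ·4πr²·T⁴ ⇒ S = 4σT⁴/(1−a).
S = 4·5.67×10⁻⁸·4.570×10⁹/0.350.

S ≈ 2960 W/m²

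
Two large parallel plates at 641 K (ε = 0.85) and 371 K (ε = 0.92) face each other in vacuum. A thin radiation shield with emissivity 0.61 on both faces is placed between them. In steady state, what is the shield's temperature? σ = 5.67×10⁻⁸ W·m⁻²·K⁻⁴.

T_s ≈ 551 K

In steady state the net flux on the hot side equals that on the cold side.
σ(T₁⁴−T_s⁴)/D₁ = σ(T_s⁴−T₂⁴)/D₂, with D₁ = 1/ε₁+1/ε_s−1 = 1.816, D₂ = 1/ε_s+1/ε₂−1 = 1.726.
Solve for T_s⁴: T_s⁴ = (D₂·T₁⁴ + D₁·T₂⁴)/(D₁+D₂) = 9.199×10¹⁰ K⁴.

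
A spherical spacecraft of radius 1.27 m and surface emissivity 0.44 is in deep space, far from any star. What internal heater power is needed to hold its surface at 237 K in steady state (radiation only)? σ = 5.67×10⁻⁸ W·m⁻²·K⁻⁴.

P = εσ·4πr²·T⁴.
4πr² = 20.27 m²; T⁴ = 3.155×10⁹ K⁴.
P = 0.44·5.67×10⁻⁸·20.27·3.155×10⁹.

P ≈ 1600 W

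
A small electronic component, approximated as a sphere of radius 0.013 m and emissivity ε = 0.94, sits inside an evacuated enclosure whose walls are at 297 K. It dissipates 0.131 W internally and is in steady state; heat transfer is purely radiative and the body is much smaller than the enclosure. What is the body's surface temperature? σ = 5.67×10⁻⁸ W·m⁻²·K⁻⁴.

T ≈ 307 K

For a small grey body in a large enclosure, net radiated power = εσA(T⁴ − T_w⁴).
Steady state: P = εσA(T⁴ − T_w⁴) with A = 4πr² = 0.002124 m².
T⁴ = P/(εσA) + T_w⁴ = 0.131/(0.94·5.67×10⁻⁸·0.002124) + (297)⁴
    = 1.157×10⁹ + 7.781×10⁹ = 8.938×10⁹ K⁴.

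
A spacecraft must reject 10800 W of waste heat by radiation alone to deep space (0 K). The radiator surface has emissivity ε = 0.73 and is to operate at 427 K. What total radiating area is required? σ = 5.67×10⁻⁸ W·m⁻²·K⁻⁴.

A ≈ 7.85 m²

P = εσA T⁴ ⇒ A = P/(εσT⁴).
T⁴ = 3.324×10¹⁰ K⁴.
A = 10800/(0.73 × 5.67×10⁻⁸ × 3.324×10¹⁰).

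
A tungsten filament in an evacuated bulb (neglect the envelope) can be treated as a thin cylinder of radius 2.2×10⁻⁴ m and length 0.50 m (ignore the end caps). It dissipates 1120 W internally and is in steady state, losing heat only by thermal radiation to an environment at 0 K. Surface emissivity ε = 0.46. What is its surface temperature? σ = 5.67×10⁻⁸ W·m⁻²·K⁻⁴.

T ≈ 2810 K

Steady state: internal power = radiated power, P = εσA T⁴.
Radiating area A = 2πrL = 6.912×10⁻⁴ m².
T⁴ = P/(εσA) = 1120/(0.46·5.67×10⁻⁸·6.912×10⁻⁴) = 6.213×10¹³ K⁴.
T = (6.213×10¹³)^(1/4).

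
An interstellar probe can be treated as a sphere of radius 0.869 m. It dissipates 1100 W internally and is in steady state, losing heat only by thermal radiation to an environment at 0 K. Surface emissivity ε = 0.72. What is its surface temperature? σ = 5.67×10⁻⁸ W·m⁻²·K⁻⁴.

T ≈ 231 K

Steady state: internal power = radiated power, P = εσA T⁴.
Radiating area A = 4πr² = 9.490 m².
T⁴ = P/(εσA) = 1100/(0.72·5.67×10⁻⁸·9.490) = 2.839×10⁹ K⁴.
T = (2.839×10⁹)^(1/4).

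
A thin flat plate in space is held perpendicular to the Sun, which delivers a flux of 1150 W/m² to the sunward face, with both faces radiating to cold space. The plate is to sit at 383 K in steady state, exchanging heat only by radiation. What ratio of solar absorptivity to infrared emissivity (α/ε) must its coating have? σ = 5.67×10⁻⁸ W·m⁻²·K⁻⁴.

Balance: αS·A = εσ·2A·T⁴ ⇒ α/ε = 2σT⁴/S.
α/ε = 2·5.67×10⁻⁸·(383)⁴/1150 = 2·5.67×10⁻⁸·2.152×10¹⁰/1150.

α/ε ≈ 2.12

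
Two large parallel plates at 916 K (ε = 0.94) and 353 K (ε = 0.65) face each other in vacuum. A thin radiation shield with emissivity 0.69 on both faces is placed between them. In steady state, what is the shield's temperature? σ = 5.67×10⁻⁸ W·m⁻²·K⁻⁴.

In steady state the net flux on the hot side equals that on the cold side.
σ(T₁⁴−T_s⁴)/D₁ = σ(T_s⁴−T₂⁴)/D₂, with D₁ = 1/ε₁+1/ε_s−1 = 1.513, D₂ = 1/ε_s+1/ε₂−1 = 1.988.
Solve for T_s⁴: T_s⁴ = (D₂·T₁⁴ + D₁·T₂⁴)/(D₁+D₂) = 4.064×10¹¹ K⁴.

T_s ≈ 798 K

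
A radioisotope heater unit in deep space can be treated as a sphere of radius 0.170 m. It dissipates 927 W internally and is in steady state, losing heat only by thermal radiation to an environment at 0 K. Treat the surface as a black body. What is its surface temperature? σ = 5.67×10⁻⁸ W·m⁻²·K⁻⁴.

T ≈ 461 K

Steady state: internal power = radiated power, P = εσA T⁴.
Radiating area A = 4πr² = 0.3632 m².
T⁴ = P/(εσA) = 927/(1.0·5.67×10⁻⁸·0.3632) = 4.502×10¹⁰ K⁴.
T = (4.502×10¹⁰)^(1/4).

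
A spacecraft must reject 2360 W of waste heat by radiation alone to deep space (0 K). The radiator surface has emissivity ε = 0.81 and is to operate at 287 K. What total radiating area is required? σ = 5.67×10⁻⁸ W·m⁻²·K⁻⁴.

A ≈ 7.57 m²

P = εσA T⁴ ⇒ A = P/(εσT⁴).
T⁴ = 6.785×10⁹ K⁴.
A = 2360/(0.81 × 5.67×10⁻⁸ × 6.785×10⁹).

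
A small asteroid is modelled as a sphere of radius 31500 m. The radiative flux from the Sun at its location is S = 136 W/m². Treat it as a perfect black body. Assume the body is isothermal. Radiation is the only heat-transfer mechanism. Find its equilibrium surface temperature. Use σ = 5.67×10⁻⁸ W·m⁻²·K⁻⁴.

T ≈ 156 K

At equilibrium, absorbed power = emitted power.
Absorbing cross-section = πr² = 3.117×10⁹ m²; emitting surface = 4πr² = 1.247×10¹⁰ m² (ratio 4).
S·A_cross = εσ·A_surf·T⁴  ⇒  T⁴ = S/(4σ).
T⁴ = 1.00·136/(4·5.67×10⁻⁸) = 5.996×10⁸ K⁴.
T = (5.996×10⁸)^(1/4).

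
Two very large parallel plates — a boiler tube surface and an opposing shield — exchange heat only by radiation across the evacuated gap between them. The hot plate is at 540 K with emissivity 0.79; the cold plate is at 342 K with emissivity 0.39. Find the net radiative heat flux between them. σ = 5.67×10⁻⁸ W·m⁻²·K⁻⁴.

For two infinite grey parallel plates, q = σ(T₁⁴ − T₂⁴)/(1/ε₁ + 1/ε₂ − 1).
T₁⁴ − T₂⁴ = 8.503×10¹⁰ − 1.368×10¹⁰ = 7.135×10¹⁰ K⁴.
1/ε₁ + 1/ε₂ − 1 = 1.266 + 2.564 − 1 = 2.830.
q = 5.67×10⁻⁸ × 7.135×10¹⁰ / 2.830.

q ≈ 1430 W/m²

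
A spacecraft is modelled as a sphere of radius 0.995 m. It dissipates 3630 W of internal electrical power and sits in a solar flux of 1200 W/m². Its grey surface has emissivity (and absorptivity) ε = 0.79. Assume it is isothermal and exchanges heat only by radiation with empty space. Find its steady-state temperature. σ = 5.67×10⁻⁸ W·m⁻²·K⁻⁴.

T ≈ 330 K

At steady state, absorbed solar power + internal power = radiated power.
Absorbed: α·S·A_cross = 0.79·1200·3.110 = 2949 W (cross-section πr²).
Total input = 2949 + 3630 = 6579 W.
Radiated: εσ·A_surf·T⁴ with A_surf = 4πr² = 12.44 m².
T⁴ = 6579/(0.79·5.67×10⁻⁸·12.44) = 1.180×10¹⁰ K⁴.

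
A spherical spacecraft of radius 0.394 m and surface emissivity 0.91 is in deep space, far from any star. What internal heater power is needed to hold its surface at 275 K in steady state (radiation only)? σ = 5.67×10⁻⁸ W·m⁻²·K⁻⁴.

P ≈ 576 W

P = εσ·4πr²·T⁴.
4πr² = 1.951 m²; T⁴ = 5.719×10⁹ K⁴.
P = 0.91·5.67×10⁻⁸·1.951·5.719×10⁹.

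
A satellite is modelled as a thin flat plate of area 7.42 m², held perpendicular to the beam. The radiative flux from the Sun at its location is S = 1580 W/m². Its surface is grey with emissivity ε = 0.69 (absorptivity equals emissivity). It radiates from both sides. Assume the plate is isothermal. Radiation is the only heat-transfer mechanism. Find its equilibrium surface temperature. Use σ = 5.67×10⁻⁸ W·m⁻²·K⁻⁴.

At equilibrium, absorbed power = emitted power.
Absorbing cross-section = A = 7.420 m²; emitting surface = 2A = 14.84 m² (ratio 2).
εS·A_cross = εσ·A_surf·T⁴  ⇒  T⁴ = S/(2σ)   (ε cancels).
T⁴ = 1580/(2·5.67×10⁻⁸) = 1.393×10¹⁰ K⁴.
T = (1.393×10¹⁰)^(1/4).

T ≈ 344 K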